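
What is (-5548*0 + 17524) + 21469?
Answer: 38993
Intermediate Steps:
(-5548*0 + 17524) + 21469 = (0 + 17524) + 21469 = 17524 + 21469 = 38993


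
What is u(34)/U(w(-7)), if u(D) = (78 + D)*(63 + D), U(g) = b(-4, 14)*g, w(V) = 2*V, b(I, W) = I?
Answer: 194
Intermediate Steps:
U(g) = -4*g
u(D) = (63 + D)*(78 + D)
u(34)/U(w(-7)) = (4914 + 34² + 141*34)/((-8*(-7))) = (4914 + 1156 + 4794)/((-4*(-14))) = 10864/56 = 10864*(1/56) = 194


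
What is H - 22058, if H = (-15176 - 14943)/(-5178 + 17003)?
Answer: -260865969/11825 ≈ -22061.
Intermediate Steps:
H = -30119/11825 ≈ -2.5471
H - 22058 = -30119/11825 - 22058 = -260865969/11825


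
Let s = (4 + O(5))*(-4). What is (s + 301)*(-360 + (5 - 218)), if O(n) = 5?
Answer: -151845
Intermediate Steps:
s = -36 (s = (4 + 5)*(-4) = 9*(-4) = -36)
(s + 301)*(-360 + (5 - 218)) = (-36 + 301)*(-360 + (5 - 218)) = 265*(-360 - 213) = 265*(-573) = -151845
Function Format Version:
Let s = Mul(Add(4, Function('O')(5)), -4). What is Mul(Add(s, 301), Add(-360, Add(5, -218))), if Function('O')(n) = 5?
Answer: -151845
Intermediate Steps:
s = -36 (s = Mul(Add(4, 5), -4) = Mul(9, -4) = -36)
Mul(Add(s, 301), Add(-360, Add(5, -218))) = Mul(Add(-36, 301), Add(-360, Add(5, -218))) = Mul(265, Add(-360, -213)) = Mul(265, -573) = -151845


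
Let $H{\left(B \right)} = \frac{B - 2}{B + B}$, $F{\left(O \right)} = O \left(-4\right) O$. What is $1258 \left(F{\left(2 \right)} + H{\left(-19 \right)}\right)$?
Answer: $- \frac{369223}{19} \approx -19433.0$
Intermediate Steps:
$F{\left(O \right)} = - 4 O^{2}$ ($F{\left(O \right)} = - 4 O O = - 4 O^{2}$)
$H{\left(B \right)} = \frac{-2 + B}{2 B}$
$1258 \left(F{\left(2 \right)} + H{\left(-19 \right)}\right) = 1258 \left(- 4 \cdot 2^{2} + \frac{-2 - 19}{2 \left(-19\right)}\right) = 1258 \left(\left(-4\right) 4 + \frac{1}{2} \left(- \frac{1}{19}\right) \left(-21\right)\right) = 1258 \left(-16 + \frac{21}{38}\right) = 1258 \left(- \frac{587}{38}\right) = - \frac{369223}{19}$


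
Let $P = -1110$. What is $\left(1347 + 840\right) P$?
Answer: $-2427570$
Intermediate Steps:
$\left(1347 + 840\right) P = \left(1347 + 840\right) \left(-1110\right) = 2187 \left(-1110\right) = -2427570$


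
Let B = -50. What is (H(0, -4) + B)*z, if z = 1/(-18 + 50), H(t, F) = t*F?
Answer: -25/16 ≈ -1.5625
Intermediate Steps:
H(t, F) = F*t
z = 1/32 ≈ 0.031250
(H(0, -4) + B)*z = (-4*0 - 50)*(1/32) = (0 - 50)*(1/32) = -50*1/32 = -25/16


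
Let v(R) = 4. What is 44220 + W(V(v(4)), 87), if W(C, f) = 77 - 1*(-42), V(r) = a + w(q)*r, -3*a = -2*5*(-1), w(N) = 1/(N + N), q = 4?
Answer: 44339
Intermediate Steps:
w(N) = 1/(2*N)
a = -10/3 (a = -(-2*5)*(-1)/3 = -(-10)*(-1)/3 = -1/3*10 = -10/3 ≈ -3.3333)
V(r) = -10/3 + r/8 (V(r) = -10/3 + ((1/2)/4)*r = -10/3 + ((1/2)*(1/4))*r = -10/3 + r/8)
W(C, f) = 119 (W(C, f) = 77 + 42 = 119)
44220 + W(V(v(4)), 87) = 44220 + 119 = 44339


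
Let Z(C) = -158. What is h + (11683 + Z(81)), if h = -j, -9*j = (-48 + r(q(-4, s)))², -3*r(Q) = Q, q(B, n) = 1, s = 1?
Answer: 954550/81 ≈ 11785.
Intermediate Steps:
r(Q) = -Q/3
j = -21025/81 (j = -(-48 - ⅓*1)²/9 = -(-48 - ⅓)²/9 = -(-145/3)²/9 = -⅑*21025/9 = -21025/81 ≈ -259.57)
h = 21025/81 (h = -1*(-21025/81) = 21025/81 ≈ 259.57)
h + (11683 + Z(81)) = 21025/81 + (11683 - 158) = 21025/81 + 11525 = 954550/81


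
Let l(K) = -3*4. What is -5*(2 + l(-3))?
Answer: 50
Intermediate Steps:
l(K) = -12
-5*(2 + l(-3)) = -5*(2 - 12) = -5*(-10) = 50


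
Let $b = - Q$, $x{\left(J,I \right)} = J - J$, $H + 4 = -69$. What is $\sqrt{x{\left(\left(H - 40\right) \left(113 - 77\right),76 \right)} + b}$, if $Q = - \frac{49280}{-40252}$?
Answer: $\frac{4 i \sqrt{7748510}}{10063} \approx 1.1065 i$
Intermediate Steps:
$H = -73$ ($H = -4 - 69 = -73$)
$Q = \frac{12320}{10063}$ ($Q = \left(-49280\right) \left(- \frac{1}{40252}\right) = \frac{12320}{10063} \approx 1.2243$)
$x{\left(J,I \right)} = 0$
$b = - \frac{12320}{10063}$ ($b = \left(-1\right) \frac{12320}{10063} = - \frac{12320}{10063} \approx -1.2243$)
$\sqrt{x{\left(\left(H - 40\right) \left(113 - 77\right),76 \right)} + b} = \sqrt{0 - \frac{12320}{10063}} = \sqrt{- \frac{12320}{10063}} = \frac{4 i \sqrt{7748510}}{10063}$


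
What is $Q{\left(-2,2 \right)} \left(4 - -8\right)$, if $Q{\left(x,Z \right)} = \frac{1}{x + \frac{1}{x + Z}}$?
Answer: $0$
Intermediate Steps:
$Q{\left(x,Z \right)} = \frac{1}{x + \frac{1}{Z + x}}$
$Q{\left(-2,2 \right)} \left(4 - -8\right) = \frac{2 - 2}{1 + \left(-2\right)^{2} + 2 \left(-2\right)} \left(4 - -8\right) = \frac{1}{1 + 4 - 4} \cdot 0 \left(4 + 8\right) = 1^{-1} \cdot 0 \cdot 12 = 1 \cdot 0 \cdot 12 = 0 \cdot 12 = 0$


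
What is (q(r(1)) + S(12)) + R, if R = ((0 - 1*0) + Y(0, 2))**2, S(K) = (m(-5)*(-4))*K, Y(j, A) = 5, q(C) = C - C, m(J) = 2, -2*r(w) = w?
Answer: -71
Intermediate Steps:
r(w) = -w/2
q(C) = 0
S(K) = -8*K (S(K) = (2*(-4))*K = -8*K)
R = 25 (R = ((0 - 1*0) + 5)**2 = ((0 + 0) + 5)**2 = (0 + 5)**2 = 5**2 = 25)
(q(r(1)) + S(12)) + R = (0 - 8*12) + 25 = (0 - 96) + 25 = -96 + 25 = -71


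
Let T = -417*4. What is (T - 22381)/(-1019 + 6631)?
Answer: -24049/5612 ≈ -4.2853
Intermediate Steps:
T = -1668
(T - 22381)/(-1019 + 6631) = (-1668 - 22381)/(-1019 + 6631) = -24049/5612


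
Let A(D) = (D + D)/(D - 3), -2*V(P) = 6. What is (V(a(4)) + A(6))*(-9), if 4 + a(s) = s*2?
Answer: -9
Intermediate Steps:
a(s) = -4 + 2*s (a(s) = -4 + s*2 = -4 + 2*s)
V(P) = -3 (V(P) = -1/2*6 = -3)
A(D) = 2*D/(-3 + D) (A(D) = (2*D)/(-3 + D) = 2*D/(-3 + D))
(V(a(4)) + A(6))*(-9) = (-3 + 2*6/(-3 + 6))*(-9) = (-3 + 2*6/3)*(-9) = (-3 + 2*6*(1/3))*(-9) = (-3 + 4)*(-9) = 1*(-9) = -9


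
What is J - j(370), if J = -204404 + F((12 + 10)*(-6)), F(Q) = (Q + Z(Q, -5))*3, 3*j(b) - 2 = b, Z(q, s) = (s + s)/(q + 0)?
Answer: -4508323/22 ≈ -2.0492e+5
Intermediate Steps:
Z(q, s) = 2*s/q (Z(q, s) = (2*s)/q = 2*s/q)
j(b) = ⅔ + b/3
F(Q) = -30/Q + 3*Q (F(Q) = (Q + 2*(-5)/Q)*3 = (Q - 10/Q)*3 = -30/Q + 3*Q)
J = -4505595/22 (J = -204404 + (-30*(-1/(6*(12 + 10))) + 3*((12 + 10)*(-6))) = -204404 + (-30/(22*(-6)) + 3*(22*(-6))) = -204404 + (-30/(-132) + 3*(-132)) = -204404 + (-30*(-1/132) - 396) = -204404 + (5/22 - 396) = -204404 - 8707/22 = -4505595/22 ≈ -2.0480e+5)
J - j(370) = -4505595/22 - (⅔ + (⅓)*370) = -4505595/22 - (⅔ + 370/3) = -4505595/22 - 1*124 = -4505595/22 - 124 = -4508323/22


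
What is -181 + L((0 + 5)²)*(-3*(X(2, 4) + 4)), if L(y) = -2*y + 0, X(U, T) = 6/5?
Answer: 599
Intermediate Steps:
X(U, T) = 6/5 (X(U, T) = 6*(⅕) = 6/5)
L(y) = -2*y
-181 + L((0 + 5)²)*(-3*(X(2, 4) + 4)) = -181 + (-2*(0 + 5)²)*(-3*(6/5 + 4)) = -181 + (-2*5²)*(-3*26/5) = -181 - 2*25*(-78/5) = -181 - 50*(-78/5) = -181 + 780 = 599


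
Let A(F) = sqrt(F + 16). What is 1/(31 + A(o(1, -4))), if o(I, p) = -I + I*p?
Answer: 31/950 - sqrt(11)/950 ≈ 0.029140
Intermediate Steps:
A(F) = sqrt(16 + F)
1/(31 + A(o(1, -4))) = 1/(31 + sqrt(16 + 1*(-1 - 4))) = 1/(31 + sqrt(16 + 1*(-5))) = 1/(31 + sqrt(16 - 5)) = 1/(31 + sqrt(11))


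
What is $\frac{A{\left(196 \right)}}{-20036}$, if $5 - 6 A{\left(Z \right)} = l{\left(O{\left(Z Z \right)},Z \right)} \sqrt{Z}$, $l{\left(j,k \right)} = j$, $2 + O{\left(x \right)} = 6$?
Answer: $\frac{17}{40072} \approx 0.00042424$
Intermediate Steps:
$O{\left(x \right)} = 4$ ($O{\left(x \right)} = -2 + 6 = 4$)
$A{\left(Z \right)} = \frac{5}{6} - \frac{2 \sqrt{Z}}{3}$ ($A{\left(Z \right)} = \frac{5}{6} - \frac{4 \sqrt{Z}}{6} = \frac{5}{6} - \frac{2 \sqrt{Z}}{3}$)
$\frac{A{\left(196 \right)}}{-20036} = \frac{\frac{5}{6} - \frac{2 \sqrt{196}}{3}}{-20036} = \left(\frac{5}{6} - \frac{28}{3}\right) \left(- \frac{1}{20036}\right) = \left(- \frac{17}{2}\right) \left(- \frac{1}{20036}\right) = \frac{17}{40072}$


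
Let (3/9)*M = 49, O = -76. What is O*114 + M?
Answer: -8517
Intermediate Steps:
M = 147 (M = 3*49 = 147)
O*114 + M = -76*114 + 147 = -8664 + 147 = -8517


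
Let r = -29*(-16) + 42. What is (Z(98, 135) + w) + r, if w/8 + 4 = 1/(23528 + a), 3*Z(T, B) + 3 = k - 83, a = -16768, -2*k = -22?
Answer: 379406/845 ≈ 449.00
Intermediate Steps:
k = 11 (k = -1/2*(-22) = 11)
r = 506 (r = 464 + 42 = 506)
Z(T, B) = -25 (Z(T, B) = -1 + (11 - 83)/3 = -1 + (1/3)*(-72) = -1 - 24 = -25)
w = -27039/845 (w = -32 + 8/(23528 - 16768) = -32 + 8/6760 = -32 + 8*(1/6760) = -32 + 1/845 = -27039/845 ≈ -31.999)
(Z(98, 135) + w) + r = (-25 - 27039/845) + 506 = -48164/845 + 506 = 379406/845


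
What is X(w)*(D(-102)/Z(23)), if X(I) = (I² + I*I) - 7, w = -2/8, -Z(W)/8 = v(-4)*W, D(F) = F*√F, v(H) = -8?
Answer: 2805*I*√102/5888 ≈ 4.8113*I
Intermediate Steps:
D(F) = F^(3/2)
Z(W) = 64*W (Z(W) = -(-64)*W = 64*W)
w = -¼ (w = -2*⅛ = -¼ ≈ -0.25000)
X(I) = -7 + 2*I² (X(I) = (I² + I²) - 7 = 2*I² - 7 = -7 + 2*I²)
X(w)*(D(-102)/Z(23)) = (-7 + 2*(-¼)²)*((-102)^(3/2)/((64*23))) = (-7 + 2*(1/16))*(-102*I*√102/1472) = (-7 + ⅛)*(-102*I*√102*(1/1472)) = -(-2805)*I*√102/5888 = 2805*I*√102/5888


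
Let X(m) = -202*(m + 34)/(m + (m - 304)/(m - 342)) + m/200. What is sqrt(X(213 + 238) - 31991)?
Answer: 29*I*sqrt(9309604755002)/493060 ≈ 179.46*I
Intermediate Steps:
X(m) = m/200 - 202*(34 + m)/(m + (-304 + m)/(-342 + m)) (X(m) = -202*(34 + m)/(m + (-304 + m)/(-342 + m)) + m*(1/200) = -202*(34 + m)/(m + (-304 + m)/(-342 + m)) + m/200 = m/200 - 202*(34 + m)/(m + (-304 + m)/(-342 + m)))
sqrt(X(213 + 238) - 31991) = sqrt((-469771200 - (213 + 238)**3 - 12442896*(213 + 238) + 40741*(213 + 238)**2)/(200*(304 - (213 + 238)**2 + 341*(213 + 238))) - 31991) = sqrt((-469771200 - 1*451**3 - 12442896*451 + 40741*451**2)/(200*(304 - 1*451**2 + 341*451)) - 31991) = sqrt((-469771200 - 1*91733851 - 5611746096 + 40741*203401)/(200*(304 - 1*203401 + 153791)) - 31991) = sqrt((-469771200 - 91733851 - 5611746096 + 8286760141)/(200*(304 - 203401 + 153791)) - 31991) = sqrt((1/200)*2113508994/(-49306) - 31991) = sqrt((1/200)*(-1/49306)*2113508994 - 31991) = sqrt(-1056754497/4930600 - 31991) = sqrt(-158791579097/4930600) = 29*I*sqrt(9309604755002)/493060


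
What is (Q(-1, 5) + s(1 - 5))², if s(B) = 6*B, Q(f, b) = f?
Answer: 625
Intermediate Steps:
(Q(-1, 5) + s(1 - 5))² = (-1 + 6*(1 - 5))² = (-1 + 6*(-4))² = (-1 - 24)² = (-25)² = 625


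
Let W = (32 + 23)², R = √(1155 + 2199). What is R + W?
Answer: 3025 + √3354 ≈ 3082.9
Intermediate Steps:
R = √3354 ≈ 57.914
W = 3025 (W = 55² = 3025)
R + W = √3354 + 3025 = 3025 + √3354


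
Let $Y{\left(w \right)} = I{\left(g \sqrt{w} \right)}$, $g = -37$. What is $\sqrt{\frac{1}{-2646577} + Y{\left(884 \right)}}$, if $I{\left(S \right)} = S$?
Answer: $\frac{\sqrt{-2646577 - 518323366452746 \sqrt{221}}}{2646577} \approx 33.168 i$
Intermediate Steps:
$Y{\left(w \right)} = - 37 \sqrt{w}$
$\sqrt{\frac{1}{-2646577} + Y{\left(884 \right)}} = \sqrt{\frac{1}{-2646577} - 37 \sqrt{884}} = \sqrt{- \frac{1}{2646577} - 37 \cdot 2 \sqrt{221}} = \sqrt{- \frac{1}{2646577} - 74 \sqrt{221}}$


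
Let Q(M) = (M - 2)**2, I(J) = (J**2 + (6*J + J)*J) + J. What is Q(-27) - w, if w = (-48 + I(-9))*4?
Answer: -1523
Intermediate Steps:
I(J) = J + 8*J**2 (I(J) = (J**2 + (7*J)*J) + J = (J**2 + 7*J**2) + J = 8*J**2 + J = J + 8*J**2)
w = 2364 (w = (-48 - 9*(1 + 8*(-9)))*4 = (-48 - 9*(1 - 72))*4 = (-48 - 9*(-71))*4 = (-48 + 639)*4 = 591*4 = 2364)
Q(M) = (-2 + M)**2
Q(-27) - w = (-2 - 27)**2 - 1*2364 = (-29)**2 - 2364 = 841 - 2364 = -1523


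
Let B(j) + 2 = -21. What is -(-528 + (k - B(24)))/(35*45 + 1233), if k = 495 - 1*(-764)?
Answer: -29/108 ≈ -0.26852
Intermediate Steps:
k = 1259 (k = 495 + 764 = 1259)
B(j) = -23 (B(j) = -2 - 21 = -23)
-(-528 + (k - B(24)))/(35*45 + 1233) = -(-528 + (1259 - 1*(-23)))/(35*45 + 1233) = -(-528 + (1259 + 23))/(1575 + 1233) = -(-528 + 1282)/2808 = -754/2808 = -1*29/108 = -29/108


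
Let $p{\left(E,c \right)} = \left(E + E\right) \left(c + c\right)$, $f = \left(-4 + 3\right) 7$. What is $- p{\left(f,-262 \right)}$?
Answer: $-7336$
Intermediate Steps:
$f = -7$ ($f = \left(-1\right) 7 = -7$)
$p{\left(E,c \right)} = 4 E c$ ($p{\left(E,c \right)} = 2 E 2 c = 4 E c$)
$- p{\left(f,-262 \right)} = - 4 \left(-7\right) \left(-262\right) = \left(-1\right) 7336 = -7336$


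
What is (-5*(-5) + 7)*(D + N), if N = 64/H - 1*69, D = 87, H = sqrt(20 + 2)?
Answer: 576 + 1024*sqrt(22)/11 ≈ 1012.6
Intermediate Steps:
H = sqrt(22) ≈ 4.6904
N = -69 + 32*sqrt(22)/11 (N = 64/(sqrt(22)) - 1*69 = 64*(sqrt(22)/22) - 69 = 32*sqrt(22)/11 - 69 = -69 + 32*sqrt(22)/11 ≈ -55.355)
(-5*(-5) + 7)*(D + N) = (-5*(-5) + 7)*(87 + (-69 + 32*sqrt(22)/11)) = (25 + 7)*(18 + 32*sqrt(22)/11) = 32*(18 + 32*sqrt(22)/11) = 576 + 1024*sqrt(22)/11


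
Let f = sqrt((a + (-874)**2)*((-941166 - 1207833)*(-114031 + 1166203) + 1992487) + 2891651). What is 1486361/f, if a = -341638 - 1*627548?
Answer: 1486361*sqrt(464229435108632361)/464229435108632361 ≈ 0.0021815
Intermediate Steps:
a = -969186 (a = -341638 - 627548 = -969186)
f = sqrt(464229435108632361) (f = sqrt((-969186 + (-874)**2)*((-941166 - 1207833)*(-114031 + 1166203) + 1992487) + 2891651) = sqrt((-969186 + 763876)*(-2148999*1052172 + 1992487) + 2891651) = sqrt(-205310*(-2261116575828 + 1992487) + 2891651) = sqrt(-205310*(-2261114583341) + 2891651) = sqrt(464229435105740710 + 2891651) = sqrt(464229435108632361) ≈ 6.8134e+8)
1486361/f = 1486361/(sqrt(464229435108632361)) = 1486361*(sqrt(464229435108632361)/464229435108632361) = 1486361*sqrt(464229435108632361)/464229435108632361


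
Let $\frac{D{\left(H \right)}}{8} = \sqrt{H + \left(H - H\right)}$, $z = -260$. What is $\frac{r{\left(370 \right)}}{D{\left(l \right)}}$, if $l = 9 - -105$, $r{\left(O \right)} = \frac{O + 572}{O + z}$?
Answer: $\frac{157 \sqrt{114}}{16720} \approx 0.10026$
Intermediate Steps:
$r{\left(O \right)} = \frac{572 + O}{-260 + O}$ ($r{\left(O \right)} = \frac{O + 572}{O - 260} = \frac{572 + O}{-260 + O}$)
$l = 114$ ($l = 9 + 105 = 114$)
$D{\left(H \right)} = 8 \sqrt{H}$ ($D{\left(H \right)} = 8 \sqrt{H + \left(H - H\right)} = 8 \sqrt{H + 0} = 8 \sqrt{H}$)
$\frac{r{\left(370 \right)}}{D{\left(l \right)}} = \frac{\frac{1}{-260 + 370} \left(572 + 370\right)}{8 \sqrt{114}} = \frac{1}{110} \cdot 942 \frac{\sqrt{114}}{912} = \frac{471 \frac{\sqrt{114}}{912}}{55} = \frac{157 \sqrt{114}}{16720}$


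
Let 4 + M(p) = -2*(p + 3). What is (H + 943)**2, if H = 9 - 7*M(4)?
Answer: 1162084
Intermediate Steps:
M(p) = -10 - 2*p (M(p) = -4 - 2*(p + 3) = -4 - 2*(3 + p) = -4 + (-6 - 2*p) = -10 - 2*p)
H = 135 (H = 9 - 7*(-10 - 2*4) = 9 - 7*(-10 - 8) = 9 - 7*(-18) = 9 + 126 = 135)
(H + 943)**2 = (135 + 943)**2 = 1078**2 = 1162084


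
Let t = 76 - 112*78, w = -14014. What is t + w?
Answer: -22674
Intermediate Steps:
t = -8660 (t = 76 - 8736 = -8660)
t + w = -8660 - 14014 = -22674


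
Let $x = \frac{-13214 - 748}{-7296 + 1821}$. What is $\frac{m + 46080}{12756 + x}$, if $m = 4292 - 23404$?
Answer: $\frac{24608300}{11642177} \approx 2.1137$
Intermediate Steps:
$m = -19112$
$x = \frac{4654}{1825}$ ($x = - \frac{13962}{-5475} = \left(-13962\right) \left(- \frac{1}{5475}\right) = \frac{4654}{1825} \approx 2.5501$)
$\frac{m + 46080}{12756 + x} = \frac{-19112 + 46080}{12756 + \frac{4654}{1825}} = \frac{26968}{\frac{23284354}{1825}} = 26968 \cdot \frac{1825}{23284354} = \frac{24608300}{11642177}$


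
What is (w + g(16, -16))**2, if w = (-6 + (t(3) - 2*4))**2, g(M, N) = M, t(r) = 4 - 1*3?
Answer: 34225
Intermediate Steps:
t(r) = 1 (t(r) = 4 - 3 = 1)
w = 169 (w = (-6 + (1 - 2*4))**2 = (-6 + (1 - 8))**2 = (-6 - 7)**2 = (-13)**2 = 169)
(w + g(16, -16))**2 = (169 + 16)**2 = 185**2 = 34225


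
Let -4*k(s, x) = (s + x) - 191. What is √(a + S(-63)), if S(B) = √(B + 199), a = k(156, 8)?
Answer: √(27 + 8*√34)/2 ≈ 4.2909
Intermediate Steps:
k(s, x) = 191/4 - s/4 - x/4 (k(s, x) = -((s + x) - 191)/4 = -(-191 + s + x)/4 = 191/4 - s/4 - x/4)
a = 27/4 (a = 191/4 - ¼*156 - ¼*8 = 191/4 - 39 - 2 = 27/4 ≈ 6.7500)
S(B) = √(199 + B)
√(a + S(-63)) = √(27/4 + √(199 - 63)) = √(27/4 + √136) = √(27/4 + 2*√34)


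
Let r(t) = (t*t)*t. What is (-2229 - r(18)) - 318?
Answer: -8379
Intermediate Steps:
r(t) = t³ (r(t) = t²*t = t³)
(-2229 - r(18)) - 318 = (-2229 - 1*18³) - 318 = (-2229 - 1*5832) - 318 = (-2229 - 5832) - 318 = -8061 - 318 = -8379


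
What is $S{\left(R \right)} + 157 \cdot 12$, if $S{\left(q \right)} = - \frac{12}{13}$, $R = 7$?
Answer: $\frac{24480}{13} \approx 1883.1$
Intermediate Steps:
$S{\left(q \right)} = - \frac{12}{13}$ ($S{\left(q \right)} = \left(-12\right) \frac{1}{13} = - \frac{12}{13}$)
$S{\left(R \right)} + 157 \cdot 12 = - \frac{12}{13} + 157 \cdot 12 = - \frac{12}{13} + 1884 = \frac{24480}{13}$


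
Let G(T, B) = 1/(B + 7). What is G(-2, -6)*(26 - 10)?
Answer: 16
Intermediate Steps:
G(T, B) = 1/(7 + B)
G(-2, -6)*(26 - 10) = (26 - 10)/(7 - 6) = 16/1 = 1*16 = 16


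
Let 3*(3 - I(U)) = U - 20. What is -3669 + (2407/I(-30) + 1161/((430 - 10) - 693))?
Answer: -19064583/5369 ≈ -3550.9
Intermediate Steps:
I(U) = 29/3 - U/3 (I(U) = 3 - (U - 20)/3 = 3 - (-20 + U)/3 = 3 + (20/3 - U/3) = 29/3 - U/3)
-3669 + (2407/I(-30) + 1161/((430 - 10) - 693)) = -3669 + (2407/(29/3 - ⅓*(-30)) + 1161/((430 - 10) - 693)) = -3669 + (2407/(29/3 + 10) + 1161/(420 - 693)) = -3669 + (2407/(59/3) + 1161/(-273)) = -3669 + (2407*(3/59) + 1161*(-1/273)) = -3669 + (7221/59 - 387/91) = -3669 + 634278/5369 = -19064583/5369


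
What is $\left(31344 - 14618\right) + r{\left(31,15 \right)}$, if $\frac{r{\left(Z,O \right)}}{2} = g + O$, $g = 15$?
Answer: $16786$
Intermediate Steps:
$r{\left(Z,O \right)} = 30 + 2 O$ ($r{\left(Z,O \right)} = 2 \left(15 + O\right) = 30 + 2 O$)
$\left(31344 - 14618\right) + r{\left(31,15 \right)} = \left(31344 - 14618\right) + \left(30 + 2 \cdot 15\right) = 16726 + \left(30 + 30\right) = 16726 + 60 = 16786$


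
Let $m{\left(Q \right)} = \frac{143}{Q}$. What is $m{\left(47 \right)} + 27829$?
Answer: $\frac{1308106}{47} \approx 27832.0$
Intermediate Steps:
$m{\left(47 \right)} + 27829 = \frac{143}{47} + 27829 = \frac{1308106}{47}$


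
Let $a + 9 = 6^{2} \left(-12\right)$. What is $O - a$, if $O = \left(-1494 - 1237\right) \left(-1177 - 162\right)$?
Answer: $3657250$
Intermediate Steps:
$O = 3656809$ ($O = \left(-2731\right) \left(-1339\right) = 3656809$)
$a = -441$ ($a = -9 + 6^{2} \left(-12\right) = -9 + 36 \left(-12\right) = -9 - 432 = -441$)
$O - a = 3656809 - -441 = 3656809 + 441 = 3657250$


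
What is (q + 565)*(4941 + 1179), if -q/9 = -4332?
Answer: 242064360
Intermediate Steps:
q = 38988 (q = -9*(-4332) = 38988)
(q + 565)*(4941 + 1179) = (38988 + 565)*(4941 + 1179) = 39553*6120 = 242064360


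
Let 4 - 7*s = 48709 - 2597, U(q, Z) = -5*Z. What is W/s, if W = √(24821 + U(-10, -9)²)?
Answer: -7*√26846/46108 ≈ -0.024875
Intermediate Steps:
s = -46108/7 (s = 4/7 - (48709 - 2597)/7 = 4/7 - ⅐*46112 = 4/7 - 46112/7 = -46108/7 ≈ -6586.9)
W = √26846 (W = √(24821 + (-5*(-9))²) = √(24821 + 45²) = √(24821 + 2025) = √26846 ≈ 163.85)
W/s = √26846/(-46108/7) = √26846*(-7/46108) = -7*√26846/46108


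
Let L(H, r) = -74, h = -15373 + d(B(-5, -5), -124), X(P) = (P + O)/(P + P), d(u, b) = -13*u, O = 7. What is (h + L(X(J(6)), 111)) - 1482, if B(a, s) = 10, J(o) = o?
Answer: -17059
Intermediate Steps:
X(P) = (7 + P)/(2*P) (X(P) = (P + 7)/(P + P) = (7 + P)/((2*P)) = (7 + P)*(1/(2*P)) = (7 + P)/(2*P))
h = -15503 (h = -15373 - 13*10 = -15373 - 130 = -15503)
(h + L(X(J(6)), 111)) - 1482 = (-15503 - 74) - 1482 = -15577 - 1482 = -17059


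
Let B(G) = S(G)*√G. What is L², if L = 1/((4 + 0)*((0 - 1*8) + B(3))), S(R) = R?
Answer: 91/21904 + 3*√3/1369 ≈ 0.0079501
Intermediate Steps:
B(G) = G^(3/2) (B(G) = G*√G = G^(3/2))
L = 1/(-32 + 12*√3) (L = 1/((4 + 0)*((0 - 1*8) + 3^(3/2))) = 1/(4*((0 - 8) + 3*√3)) = 1/(4*(-8 + 3*√3)) = 1/(-32 + 12*√3) ≈ -0.089163)
L² = (-2/37 - 3*√3/148)²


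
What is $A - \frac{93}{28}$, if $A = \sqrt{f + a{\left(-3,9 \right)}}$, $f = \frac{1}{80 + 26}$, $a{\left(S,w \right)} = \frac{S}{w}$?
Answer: $- \frac{93}{28} + \frac{i \sqrt{32754}}{318} \approx -3.3214 + 0.56912 i$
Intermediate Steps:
$f = \frac{1}{106} \approx 0.009434$
$A = \frac{i \sqrt{32754}}{318}$ ($A = \sqrt{\frac{1}{106} - \frac{3}{9}} = \sqrt{\frac{1}{106} - \frac{1}{3}} = \sqrt{- \frac{103}{318}} = \frac{i \sqrt{32754}}{318} \approx 0.56912 i$)
$A - \frac{93}{28} = \frac{i \sqrt{32754}}{318} - \frac{93}{28} = - \frac{93}{28} + \frac{i \sqrt{32754}}{318}$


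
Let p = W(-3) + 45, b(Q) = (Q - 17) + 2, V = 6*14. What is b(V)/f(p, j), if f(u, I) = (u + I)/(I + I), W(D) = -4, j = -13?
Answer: -897/14 ≈ -64.071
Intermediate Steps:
V = 84
b(Q) = -15 + Q (b(Q) = (-17 + Q) + 2 = -15 + Q)
p = 41 (p = -4 + 45 = 41)
f(u, I) = (I + u)/(2*I) (f(u, I) = (I + u)/((2*I)) = (I + u)*(1/(2*I)) = (I + u)/(2*I))
b(V)/f(p, j) = (-15 + 84)/(((½)*(-13 + 41)/(-13))) = 69/(((½)*(-1/13)*28)) = 69/(-14/13) = 69*(-13/14) = -897/14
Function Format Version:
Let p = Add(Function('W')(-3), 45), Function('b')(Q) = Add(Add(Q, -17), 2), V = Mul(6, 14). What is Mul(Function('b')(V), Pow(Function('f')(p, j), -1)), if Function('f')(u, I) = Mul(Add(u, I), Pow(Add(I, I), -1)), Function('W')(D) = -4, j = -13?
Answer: Rational(-897, 14) ≈ -64.071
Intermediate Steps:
V = 84
Function('b')(Q) = Add(-15, Q) (Function('b')(Q) = Add(Add(-17, Q), 2) = Add(-15, Q))
p = 41 (p = Add(-4, 45) = 41)
Function('f')(u, I) = Mul(Rational(1, 2), Pow(I, -1), Add(I, u)) (Function('f')(u, I) = Mul(Add(I, u), Pow(Mul(2, I), -1)) = Mul(Add(I, u), Mul(Rational(1, 2), Pow(I, -1))) = Mul(Rational(1, 2), Pow(I, -1), Add(I, u)))
Mul(Function('b')(V), Pow(Function('f')(p, j), -1)) = Mul(Add(-15, 84), Pow(Mul(Rational(1, 2), Pow(-13, -1), Add(-13, 41)), -1)) = Mul(69, Pow(Mul(Rational(1, 2), Rational(-1, 13), 28), -1)) = Mul(69, Pow(Rational(-14, 13), -1)) = Mul(69, Rational(-13, 14)) = Rational(-897, 14)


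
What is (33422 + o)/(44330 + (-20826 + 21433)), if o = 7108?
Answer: 13510/14979 ≈ 0.90193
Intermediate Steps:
(33422 + o)/(44330 + (-20826 + 21433)) = (33422 + 7108)/(44330 + (-20826 + 21433)) = 40530/(44330 + 607) = 40530/44937 = 40530*(1/44937) = 13510/14979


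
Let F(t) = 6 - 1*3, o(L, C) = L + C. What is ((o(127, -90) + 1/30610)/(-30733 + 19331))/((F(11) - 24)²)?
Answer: -1132571/153915712020 ≈ -7.3584e-6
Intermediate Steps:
o(L, C) = C + L
F(t) = 3 (F(t) = 6 - 3 = 3)
((o(127, -90) + 1/30610)/(-30733 + 19331))/((F(11) - 24)²) = (((-90 + 127) + 1/30610)/(-30733 + 19331))/((3 - 24)²) = ((37 + 1/30610)/(-11402))/((-21)²) = ((1132571/30610)*(-1/11402))/441 = -1132571/349015220*1/441 = -1132571/153915712020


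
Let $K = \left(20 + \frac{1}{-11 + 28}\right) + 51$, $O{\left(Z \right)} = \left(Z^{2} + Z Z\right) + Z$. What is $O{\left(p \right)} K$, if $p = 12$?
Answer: $\frac{362400}{17} \approx 21318.0$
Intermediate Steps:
$O{\left(Z \right)} = Z + 2 Z^{2}$ ($O{\left(Z \right)} = \left(Z^{2} + Z^{2}\right) + Z = 2 Z^{2} + Z = Z + 2 Z^{2}$)
$K = \frac{1208}{17}$ ($K = \left(20 + \frac{1}{17}\right) + 51 = \frac{341}{17} + 51 = \frac{1208}{17} \approx 71.059$)
$O{\left(p \right)} K = 12 \left(1 + 2 \cdot 12\right) \frac{1208}{17} = 12 \left(1 + 24\right) \frac{1208}{17} = 12 \cdot 25 \cdot \frac{1208}{17} = 300 \cdot \frac{1208}{17} = \frac{362400}{17}$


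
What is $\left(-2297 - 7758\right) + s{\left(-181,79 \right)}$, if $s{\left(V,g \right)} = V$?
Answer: $-10236$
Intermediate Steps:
$\left(-2297 - 7758\right) + s{\left(-181,79 \right)} = \left(-2297 - 7758\right) - 181 = -10055 - 181 = -10236$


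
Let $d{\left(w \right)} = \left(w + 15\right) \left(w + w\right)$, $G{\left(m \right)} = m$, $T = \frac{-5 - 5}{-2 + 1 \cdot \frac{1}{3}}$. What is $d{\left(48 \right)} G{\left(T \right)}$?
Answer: $36288$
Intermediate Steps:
$T = 6$ ($T = - \frac{10}{-2 + 1 \cdot \frac{1}{3}} = - \frac{10}{-2 + \frac{1}{3}} = - \frac{10}{- \frac{5}{3}} = \left(-10\right) \left(- \frac{3}{5}\right) = 6$)
$d{\left(w \right)} = 2 w \left(15 + w\right)$ ($d{\left(w \right)} = \left(15 + w\right) 2 w = 2 w \left(15 + w\right)$)
$d{\left(48 \right)} G{\left(T \right)} = 2 \cdot 48 \left(15 + 48\right) 6 = 2 \cdot 48 \cdot 63 \cdot 6 = 6048 \cdot 6 = 36288$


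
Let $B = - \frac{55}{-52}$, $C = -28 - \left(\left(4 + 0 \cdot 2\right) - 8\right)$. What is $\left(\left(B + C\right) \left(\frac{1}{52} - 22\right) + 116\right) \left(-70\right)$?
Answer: $- \frac{58704205}{1352} \approx -43420.0$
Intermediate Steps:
$C = -24$ ($C = -28 - \left(\left(4 + 0\right) - 8\right) = -28 - \left(4 - 8\right) = -28 - -4 = -28 + 4 = -24$)
$B = \frac{55}{52}$ ($B = \left(-55\right) \left(- \frac{1}{52}\right) = \frac{55}{52} \approx 1.0577$)
$\left(\left(B + C\right) \left(\frac{1}{52} - 22\right) + 116\right) \left(-70\right) = \left(\left(\frac{55}{52} - 24\right) \left(\frac{1}{52} - 22\right) + 116\right) \left(-70\right) = \left(- \frac{1193 \left(\frac{1}{52} - 22\right)}{52} + 116\right) \left(-70\right) = \left(\left(- \frac{1193}{52}\right) \left(- \frac{1143}{52}\right) + 116\right) \left(-70\right) = \left(\frac{1363599}{2704} + 116\right) \left(-70\right) = \frac{1677263}{2704} \left(-70\right) = - \frac{58704205}{1352}$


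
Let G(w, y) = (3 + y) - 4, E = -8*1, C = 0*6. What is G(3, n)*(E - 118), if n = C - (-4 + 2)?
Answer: -126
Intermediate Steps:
C = 0
E = -8
n = 2 (n = 0 - (-4 + 2) = 0 - 1*(-2) = 0 + 2 = 2)
G(w, y) = -1 + y
G(3, n)*(E - 118) = (-1 + 2)*(-8 - 118) = 1*(-126) = -126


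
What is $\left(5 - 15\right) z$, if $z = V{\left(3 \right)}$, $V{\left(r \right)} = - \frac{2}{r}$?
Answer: $\frac{20}{3} \approx 6.6667$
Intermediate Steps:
$z = - \frac{2}{3} \approx -0.66667$
$\left(5 - 15\right) z = \left(5 - 15\right) \left(- \frac{2}{3}\right) = \left(-10\right) \left(- \frac{2}{3}\right) = \frac{20}{3}$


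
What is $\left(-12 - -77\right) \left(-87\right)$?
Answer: $-5655$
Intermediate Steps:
$\left(-12 - -77\right) \left(-87\right) = \left(-12 + 77\right) \left(-87\right) = 65 \left(-87\right) = -5655$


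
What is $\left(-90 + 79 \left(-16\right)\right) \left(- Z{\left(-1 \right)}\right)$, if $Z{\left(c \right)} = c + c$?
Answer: $-2708$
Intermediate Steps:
$Z{\left(c \right)} = 2 c$
$\left(-90 + 79 \left(-16\right)\right) \left(- Z{\left(-1 \right)}\right) = \left(-90 + 79 \left(-16\right)\right) \left(- 2 \left(-1\right)\right) = \left(-90 - 1264\right) \left(\left(-1\right) \left(-2\right)\right) = \left(-1354\right) 2 = -2708$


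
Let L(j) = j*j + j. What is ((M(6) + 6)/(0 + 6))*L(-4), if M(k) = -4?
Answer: 4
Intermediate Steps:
L(j) = j + j² (L(j) = j² + j = j + j²)
((M(6) + 6)/(0 + 6))*L(-4) = ((-4 + 6)/(0 + 6))*(-4*(1 - 4)) = (2/6)*(-4*(-3)) = (2*(⅙))*12 = (⅓)*12 = 4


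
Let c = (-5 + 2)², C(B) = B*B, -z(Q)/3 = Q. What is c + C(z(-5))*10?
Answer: 2259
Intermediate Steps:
z(Q) = -3*Q
C(B) = B²
c = 9 (c = (-3)² = 9)
c + C(z(-5))*10 = 9 + (-3*(-5))²*10 = 9 + 15²*10 = 9 + 225*10 = 9 + 2250 = 2259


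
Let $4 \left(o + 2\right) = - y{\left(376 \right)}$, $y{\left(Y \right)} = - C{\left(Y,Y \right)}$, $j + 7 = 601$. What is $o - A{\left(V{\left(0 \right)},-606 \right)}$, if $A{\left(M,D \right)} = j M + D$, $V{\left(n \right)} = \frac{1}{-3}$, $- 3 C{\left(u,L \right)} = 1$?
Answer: $\frac{9623}{12} \approx 801.92$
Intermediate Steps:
$C{\left(u,L \right)} = - \frac{1}{3}$ ($C{\left(u,L \right)} = \left(- \frac{1}{3}\right) 1 = - \frac{1}{3}$)
$j = 594$ ($j = -7 + 601 = 594$)
$V{\left(n \right)} = - \frac{1}{3}$
$y{\left(Y \right)} = \frac{1}{3}$ ($y{\left(Y \right)} = \left(-1\right) \left(- \frac{1}{3}\right) = \frac{1}{3}$)
$A{\left(M,D \right)} = D + 594 M$ ($A{\left(M,D \right)} = 594 M + D = D + 594 M$)
$o = - \frac{25}{12}$ ($o = -2 + \frac{\left(-1\right) \frac{1}{3}}{4} = -2 + \frac{1}{4} \left(- \frac{1}{3}\right) = -2 - \frac{1}{12} = - \frac{25}{12} \approx -2.0833$)
$o - A{\left(V{\left(0 \right)},-606 \right)} = - \frac{25}{12} - \left(-606 + 594 \left(- \frac{1}{3}\right)\right) = - \frac{25}{12} - \left(-606 - 198\right) = - \frac{25}{12} - -804 = - \frac{25}{12} + 804 = \frac{9623}{12}$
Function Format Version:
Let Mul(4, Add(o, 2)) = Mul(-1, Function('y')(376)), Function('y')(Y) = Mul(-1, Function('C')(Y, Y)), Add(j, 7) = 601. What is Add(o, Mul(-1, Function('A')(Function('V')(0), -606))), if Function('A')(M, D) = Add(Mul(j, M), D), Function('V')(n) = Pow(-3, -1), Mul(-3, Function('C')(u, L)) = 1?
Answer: Rational(9623, 12) ≈ 801.92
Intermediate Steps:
Function('C')(u, L) = Rational(-1, 3) (Function('C')(u, L) = Mul(Rational(-1, 3), 1) = Rational(-1, 3))
j = 594 (j = Add(-7, 601) = 594)
Function('V')(n) = Rational(-1, 3)
Function('y')(Y) = Rational(1, 3) (Function('y')(Y) = Mul(-1, Rational(-1, 3)) = Rational(1, 3))
Function('A')(M, D) = Add(D, Mul(594, M)) (Function('A')(M, D) = Add(Mul(594, M), D) = Add(D, Mul(594, M)))
o = Rational(-25, 12) (o = Add(-2, Mul(Rational(1, 4), Mul(-1, Rational(1, 3)))) = Add(-2, Mul(Rational(1, 4), Rational(-1, 3))) = Add(-2, Rational(-1, 12)) = Rational(-25, 12) ≈ -2.0833)
Add(o, Mul(-1, Function('A')(Function('V')(0), -606))) = Add(Rational(-25, 12), Mul(-1, Add(-606, Mul(594, Rational(-1, 3))))) = Add(Rational(-25, 12), Mul(-1, Add(-606, -198))) = Add(Rational(-25, 12), Mul(-1, -804)) = Add(Rational(-25, 12), 804) = Rational(9623, 12)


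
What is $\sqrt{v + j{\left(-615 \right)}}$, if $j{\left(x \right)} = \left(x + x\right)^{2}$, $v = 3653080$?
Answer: $2 \sqrt{1291495} \approx 2272.9$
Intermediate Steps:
$j{\left(x \right)} = 4 x^{2}$ ($j{\left(x \right)} = \left(2 x\right)^{2} = 4 x^{2}$)
$\sqrt{v + j{\left(-615 \right)}} = \sqrt{3653080 + 4 \left(-615\right)^{2}} = \sqrt{3653080 + 4 \cdot 378225} = \sqrt{3653080 + 1512900} = \sqrt{5165980} = 2 \sqrt{1291495}$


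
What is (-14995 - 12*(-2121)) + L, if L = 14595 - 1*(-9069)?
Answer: 34121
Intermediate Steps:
L = 23664 (L = 14595 + 9069 = 23664)
(-14995 - 12*(-2121)) + L = (-14995 - 12*(-2121)) + 23664 = (-14995 + 25452) + 23664 = 10457 + 23664 = 34121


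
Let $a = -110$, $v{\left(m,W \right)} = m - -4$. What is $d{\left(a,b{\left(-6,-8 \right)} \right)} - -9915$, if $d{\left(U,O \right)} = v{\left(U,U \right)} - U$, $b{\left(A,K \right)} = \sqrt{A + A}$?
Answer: $9919$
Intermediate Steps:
$v{\left(m,W \right)} = 4 + m$ ($v{\left(m,W \right)} = m + 4 = 4 + m$)
$b{\left(A,K \right)} = \sqrt{2} \sqrt{A}$ ($b{\left(A,K \right)} = \sqrt{2 A} = \sqrt{2} \sqrt{A}$)
$d{\left(U,O \right)} = 4$ ($d{\left(U,O \right)} = \left(4 + U\right) - U = 4$)
$d{\left(a,b{\left(-6,-8 \right)} \right)} - -9915 = 4 - -9915 = 4 + 9915 = 9919$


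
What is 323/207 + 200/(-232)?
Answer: 4192/6003 ≈ 0.69832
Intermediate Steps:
323/207 + 200/(-232) = 323*(1/207) + 200*(-1/232) = 323/207 - 25/29 = 4192/6003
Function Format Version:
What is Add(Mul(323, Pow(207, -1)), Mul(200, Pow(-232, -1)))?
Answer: Rational(4192, 6003) ≈ 0.69832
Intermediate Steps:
Add(Mul(323, Pow(207, -1)), Mul(200, Pow(-232, -1))) = Add(Mul(323, Rational(1, 207)), Mul(200, Rational(-1, 232))) = Add(Rational(323, 207), Rational(-25, 29)) = Rational(4192, 6003)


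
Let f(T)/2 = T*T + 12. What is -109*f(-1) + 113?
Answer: -2721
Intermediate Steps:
f(T) = 24 + 2*T² (f(T) = 2*(T*T + 12) = 2*(T² + 12) = 2*(12 + T²) = 24 + 2*T²)
-109*f(-1) + 113 = -109*(24 + 2*(-1)²) + 113 = -109*(24 + 2*1) + 113 = -109*(24 + 2) + 113 = -109*26 + 113 = -2834 + 113 = -2721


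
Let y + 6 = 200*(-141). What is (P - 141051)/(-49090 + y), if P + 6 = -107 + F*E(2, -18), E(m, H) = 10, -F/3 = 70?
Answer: 8954/4831 ≈ 1.8534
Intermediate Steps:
F = -210 (F = -3*70 = -210)
y = -28206 (y = -6 + 200*(-141) = -6 - 28200 = -28206)
P = -2213 (P = -6 + (-107 - 210*10) = -6 + (-107 - 2100) = -6 - 2207 = -2213)
(P - 141051)/(-49090 + y) = (-2213 - 141051)/(-49090 - 28206) = -143264/(-77296) = -143264*(-1/77296) = 8954/4831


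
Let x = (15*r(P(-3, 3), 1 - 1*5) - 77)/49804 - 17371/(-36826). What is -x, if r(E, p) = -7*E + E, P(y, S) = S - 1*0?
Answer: -426183331/917041052 ≈ -0.46474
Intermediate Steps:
P(y, S) = S (P(y, S) = S + 0 = S)
r(E, p) = -6*E
x = 426183331/917041052 (x = (15*(-6*3) - 77)/49804 - 17371/(-36826) = (15*(-18) - 77)*(1/49804) - 17371*(-1/36826) = (-270 - 77)*(1/49804) + 17371/36826 = -347*1/49804 + 17371/36826 = -347/49804 + 17371/36826 = 426183331/917041052 ≈ 0.46474)
-x = -1*426183331/917041052 = -426183331/917041052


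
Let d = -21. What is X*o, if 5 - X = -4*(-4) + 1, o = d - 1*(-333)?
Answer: -3744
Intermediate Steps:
o = 312 (o = -21 - 1*(-333) = -21 + 333 = 312)
X = -12 (X = 5 - (-4*(-4) + 1) = 5 - (16 + 1) = 5 - 1*17 = 5 - 17 = -12)
X*o = -12*312 = -3744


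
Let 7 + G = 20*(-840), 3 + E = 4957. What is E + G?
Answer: -11853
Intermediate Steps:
E = 4954 (E = -3 + 4957 = 4954)
G = -16807 (G = -7 + 20*(-840) = -7 - 16800 = -16807)
E + G = 4954 - 16807 = -11853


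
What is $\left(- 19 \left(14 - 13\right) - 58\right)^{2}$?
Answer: $5929$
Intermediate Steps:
$\left(- 19 \left(14 - 13\right) - 58\right)^{2} = \left(\left(-19\right) 1 - 58\right)^{2} = \left(-19 - 58\right)^{2} = \left(-77\right)^{2} = 5929$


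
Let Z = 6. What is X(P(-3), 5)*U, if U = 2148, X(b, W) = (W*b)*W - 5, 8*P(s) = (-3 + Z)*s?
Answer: -142305/2 ≈ -71153.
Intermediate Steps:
P(s) = 3*s/8 (P(s) = ((-3 + 6)*s)/8 = (3*s)/8 = 3*s/8)
X(b, W) = -5 + b*W² (X(b, W) = b*W² - 5 = -5 + b*W²)
X(P(-3), 5)*U = (-5 + ((3/8)*(-3))*5²)*2148 = (-5 - 9/8*25)*2148 = (-5 - 225/8)*2148 = -265/8*2148 = -142305/2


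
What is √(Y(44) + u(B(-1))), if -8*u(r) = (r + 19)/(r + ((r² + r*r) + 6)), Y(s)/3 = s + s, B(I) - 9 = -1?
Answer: √21291267/284 ≈ 16.247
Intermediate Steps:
B(I) = 8 (B(I) = 9 - 1 = 8)
Y(s) = 6*s (Y(s) = 3*(s + s) = 3*(2*s) = 6*s)
u(r) = -(19 + r)/(8*(6 + r + 2*r²)) (u(r) = -(r + 19)/(8*(r + ((r² + r*r) + 6))) = -(19 + r)/(8*(r + ((r² + r²) + 6))) = -(19 + r)/(8*(r + (2*r² + 6))) = -(19 + r)/(8*(r + (6 + 2*r²))) = -(19 + r)/(8*(6 + r + 2*r²)))
√(Y(44) + u(B(-1))) = √(6*44 + (-19 - 1*8)/(8*(6 + 8 + 2*8²))) = √(264 + (-19 - 8)/(8*(6 + 8 + 2*64))) = √(264 + (⅛)*(-27)/(6 + 8 + 128)) = √(264 + (⅛)*(-27)/142) = √(264 + (⅛)*(1/142)*(-27)) = √(264 - 27/1136) = √(299877/1136) = √21291267/284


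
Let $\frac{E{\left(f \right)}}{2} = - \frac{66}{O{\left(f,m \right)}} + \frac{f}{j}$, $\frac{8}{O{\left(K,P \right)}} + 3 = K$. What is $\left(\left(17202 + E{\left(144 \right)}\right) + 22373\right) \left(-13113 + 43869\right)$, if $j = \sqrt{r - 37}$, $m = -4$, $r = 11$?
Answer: $1145614866 - \frac{4428864 i \sqrt{26}}{13} \approx 1.1456 \cdot 10^{9} - 1.7371 \cdot 10^{6} i$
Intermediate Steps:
$j = i \sqrt{26}$ ($j = \sqrt{11 - 37} = \sqrt{-26} = i \sqrt{26} \approx 5.099 i$)
$O{\left(K,P \right)} = \frac{8}{-3 + K}$
$E{\left(f \right)} = \frac{99}{2} - \frac{33 f}{2} - \frac{i f \sqrt{26}}{13}$ ($E{\left(f \right)} = 2 \left(- \frac{66}{8 \frac{1}{-3 + f}} + \frac{f}{i \sqrt{26}}\right) = 2 \left(- 66 \left(- \frac{3}{8} + \frac{f}{8}\right) + f \left(- \frac{i \sqrt{26}}{26}\right)\right) = 2 \left(\left(\frac{99}{4} - \frac{33 f}{4}\right) - \frac{i f \sqrt{26}}{26}\right) = 2 \left(\frac{99}{4} - \frac{33 f}{4} - \frac{i f \sqrt{26}}{26}\right) = \frac{99}{2} - \frac{33 f}{2} - \frac{i f \sqrt{26}}{13}$)
$\left(\left(17202 + E{\left(144 \right)}\right) + 22373\right) \left(-13113 + 43869\right) = \left(\left(17202 - \left(\frac{4653}{2} + \frac{1}{13} i 144 \sqrt{26}\right)\right) + 22373\right) \left(-13113 + 43869\right) = \left(\left(17202 - \left(\frac{4653}{2} + \frac{144 i \sqrt{26}}{13}\right)\right) + 22373\right) 30756 = \left(\left(\frac{29751}{2} - \frac{144 i \sqrt{26}}{13}\right) + 22373\right) 30756 = \left(\frac{74497}{2} - \frac{144 i \sqrt{26}}{13}\right) 30756 = 1145614866 - \frac{4428864 i \sqrt{26}}{13}$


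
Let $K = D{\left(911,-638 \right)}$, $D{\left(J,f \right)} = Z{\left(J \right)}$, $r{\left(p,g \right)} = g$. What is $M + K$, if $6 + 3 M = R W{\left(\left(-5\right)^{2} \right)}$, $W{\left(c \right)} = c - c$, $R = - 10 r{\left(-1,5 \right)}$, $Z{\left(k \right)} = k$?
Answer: $909$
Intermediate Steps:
$R = -50$ ($R = - 10 \cdot 5 = \left(-1\right) 50 = -50$)
$W{\left(c \right)} = 0$
$D{\left(J,f \right)} = J$
$K = 911$
$M = -2$ ($M = -2 + \frac{\left(-50\right) 0}{3} = -2 + \frac{1}{3} \cdot 0 = -2 + 0 = -2$)
$M + K = -2 + 911 = 909$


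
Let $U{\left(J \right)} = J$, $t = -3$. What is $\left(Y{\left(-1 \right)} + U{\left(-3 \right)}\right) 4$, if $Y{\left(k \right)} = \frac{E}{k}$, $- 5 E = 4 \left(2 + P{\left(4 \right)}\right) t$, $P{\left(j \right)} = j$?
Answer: $- \frac{348}{5} \approx -69.6$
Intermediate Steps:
$E = \frac{72}{5}$ ($E = - \frac{4 \left(2 + 4\right) \left(-3\right)}{5} = - \frac{4 \cdot 6 \left(-3\right)}{5} = - \frac{24 \left(-3\right)}{5} = \left(- \frac{1}{5}\right) \left(-72\right) = \frac{72}{5} \approx 14.4$)
$Y{\left(k \right)} = \frac{72}{5 k}$
$\left(Y{\left(-1 \right)} + U{\left(-3 \right)}\right) 4 = \left(\frac{72}{5 \left(-1\right)} - 3\right) 4 = \left(\frac{72}{5} \left(-1\right) - 3\right) 4 = \left(- \frac{72}{5} - 3\right) 4 = \left(- \frac{87}{5}\right) 4 = - \frac{348}{5}$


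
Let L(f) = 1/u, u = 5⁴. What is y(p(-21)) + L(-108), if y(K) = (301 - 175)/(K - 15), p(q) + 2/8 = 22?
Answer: 35003/1875 ≈ 18.668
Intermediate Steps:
p(q) = 87/4 (p(q) = -¼ + 22 = 87/4)
y(K) = 126/(-15 + K)
u = 625
L(f) = 1/625
y(p(-21)) + L(-108) = 126/(-15 + 87/4) + 1/625 = 126/(27/4) + 1/625 = 126*(4/27) + 1/625 = 56/3 + 1/625 = 35003/1875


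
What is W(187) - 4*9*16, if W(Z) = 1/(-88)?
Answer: -50689/88 ≈ -576.01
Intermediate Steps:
W(Z) = -1/88
W(187) - 4*9*16 = -1/88 - 4*9*16 = -1/88 - 36*16 = -1/88 - 1*576 = -1/88 - 576 = -50689/88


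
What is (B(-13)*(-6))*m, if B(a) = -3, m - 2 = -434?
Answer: -7776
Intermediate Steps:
m = -432 (m = 2 - 434 = -432)
(B(-13)*(-6))*m = -3*(-6)*(-432) = 18*(-432) = -7776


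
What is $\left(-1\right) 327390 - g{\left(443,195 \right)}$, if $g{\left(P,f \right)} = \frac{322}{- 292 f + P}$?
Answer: $- \frac{2642364644}{8071} \approx -3.2739 \cdot 10^{5}$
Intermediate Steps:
$g{\left(P,f \right)} = \frac{322}{P - 292 f}$
$\left(-1\right) 327390 - g{\left(443,195 \right)} = \left(-1\right) 327390 - \frac{322}{443 - 56940} = -327390 - \frac{322}{443 - 56940} = -327390 - \frac{322}{-56497} = -327390 - 322 \left(- \frac{1}{56497}\right) = -327390 - - \frac{46}{8071} = -327390 + \frac{46}{8071} = - \frac{2642364644}{8071}$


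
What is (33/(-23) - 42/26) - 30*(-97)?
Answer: 869178/299 ≈ 2906.9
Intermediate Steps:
(33/(-23) - 42/26) - 30*(-97) = (33*(-1/23) - 42*1/26) + 2910 = (-33/23 - 21/13) + 2910 = -912/299 + 2910 = 869178/299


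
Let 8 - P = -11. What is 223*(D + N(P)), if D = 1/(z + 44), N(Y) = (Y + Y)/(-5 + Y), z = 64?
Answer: 459157/756 ≈ 607.35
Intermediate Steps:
P = 19 (P = 8 - 1*(-11) = 8 + 11 = 19)
N(Y) = 2*Y/(-5 + Y) (N(Y) = (2*Y)/(-5 + Y) = 2*Y/(-5 + Y))
D = 1/108 (D = 1/(64 + 44) = 1/108 ≈ 0.0092593)
223*(D + N(P)) = 223*(1/108 + 2*19/(-5 + 19)) = 223*(1/108 + 2*19/14) = 223*(1/108 + 2*19*(1/14)) = 223*(1/108 + 19/7) = 223*(2059/756) = 459157/756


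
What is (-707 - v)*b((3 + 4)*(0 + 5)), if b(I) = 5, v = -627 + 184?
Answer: -1320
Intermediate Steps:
v = -443
(-707 - v)*b((3 + 4)*(0 + 5)) = (-707 - 1*(-443))*5 = (-707 + 443)*5 = -264*5 = -1320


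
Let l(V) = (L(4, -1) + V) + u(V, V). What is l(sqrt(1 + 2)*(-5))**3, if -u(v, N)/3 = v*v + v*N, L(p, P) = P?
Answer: -91835326 - 3051390*sqrt(3) ≈ -9.7121e+7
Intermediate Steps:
u(v, N) = -3*v**2 - 3*N*v (u(v, N) = -3*(v*v + v*N) = -3*(v**2 + N*v) = -3*v**2 - 3*N*v)
l(V) = -1 + V - 6*V**2 (l(V) = (-1 + V) - 3*V*(V + V) = (-1 + V) - 3*V*2*V = (-1 + V) - 6*V**2 = -1 + V - 6*V**2)
l(sqrt(1 + 2)*(-5))**3 = (-1 + sqrt(1 + 2)*(-5) - 6*(sqrt(1 + 2)*(-5))**2)**3 = (-1 + sqrt(3)*(-5) - 6*(sqrt(3)*(-5))**2)**3 = (-1 - 5*sqrt(3) - 6*(-5*sqrt(3))**2)**3 = (-1 - 5*sqrt(3) - 6*75)**3 = (-1 - 5*sqrt(3) - 450)**3 = (-451 - 5*sqrt(3))**3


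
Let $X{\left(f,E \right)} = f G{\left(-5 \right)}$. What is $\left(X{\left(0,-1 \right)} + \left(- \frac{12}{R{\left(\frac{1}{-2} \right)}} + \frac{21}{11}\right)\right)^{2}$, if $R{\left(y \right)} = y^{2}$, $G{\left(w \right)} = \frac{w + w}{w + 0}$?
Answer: $\frac{257049}{121} \approx 2124.4$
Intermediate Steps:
$G{\left(w \right)} = 2$ ($G{\left(w \right)} = \frac{2 w}{w} = 2$)
$X{\left(f,E \right)} = 2 f$ ($X{\left(f,E \right)} = f 2 = 2 f$)
$\left(X{\left(0,-1 \right)} + \left(- \frac{12}{R{\left(\frac{1}{-2} \right)}} + \frac{21}{11}\right)\right)^{2} = \left(2 \cdot 0 + \left(- \frac{12}{\left(\frac{1}{-2}\right)^{2}} + \frac{21}{11}\right)\right)^{2} = \left(0 + \left(- \frac{12}{\left(- \frac{1}{2}\right)^{2}} + 21 \cdot \frac{1}{11}\right)\right)^{2} = \left(0 + \left(- 12 \frac{1}{\frac{1}{4}} + \frac{21}{11}\right)\right)^{2} = \left(0 + \left(\left(-12\right) 4 + \frac{21}{11}\right)\right)^{2} = \left(0 + \left(-48 + \frac{21}{11}\right)\right)^{2} = \left(0 - \frac{507}{11}\right)^{2} = \left(- \frac{507}{11}\right)^{2} = \frac{257049}{121}$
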